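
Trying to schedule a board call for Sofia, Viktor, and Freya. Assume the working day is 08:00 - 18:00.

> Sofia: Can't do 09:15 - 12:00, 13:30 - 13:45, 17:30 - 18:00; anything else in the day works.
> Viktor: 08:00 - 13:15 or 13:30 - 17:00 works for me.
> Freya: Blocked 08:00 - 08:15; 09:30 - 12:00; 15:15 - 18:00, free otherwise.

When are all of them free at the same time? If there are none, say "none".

08:15-09:15, 12:00-13:15, 13:45-15:15

Sofia free: 08:00-09:15, 12:00-13:30, 13:45-17:30 (invert busy blocks within the working day).
Viktor free: 08:00-13:15, 13:30-17:00.
Freya free: 08:15-09:30, 12:00-15:15 (invert busy blocks within the working day).
Sofia ∩ Viktor: 08:00-09:15, 12:00-13:15, 13:45-17:00.
Sofia ∩ Viktor ∩ Freya: 08:15-09:15, 12:00-13:15, 13:45-15:15.
So the common availability across everyone is 08:15-09:15, 12:00-13:15, 13:45-15:15.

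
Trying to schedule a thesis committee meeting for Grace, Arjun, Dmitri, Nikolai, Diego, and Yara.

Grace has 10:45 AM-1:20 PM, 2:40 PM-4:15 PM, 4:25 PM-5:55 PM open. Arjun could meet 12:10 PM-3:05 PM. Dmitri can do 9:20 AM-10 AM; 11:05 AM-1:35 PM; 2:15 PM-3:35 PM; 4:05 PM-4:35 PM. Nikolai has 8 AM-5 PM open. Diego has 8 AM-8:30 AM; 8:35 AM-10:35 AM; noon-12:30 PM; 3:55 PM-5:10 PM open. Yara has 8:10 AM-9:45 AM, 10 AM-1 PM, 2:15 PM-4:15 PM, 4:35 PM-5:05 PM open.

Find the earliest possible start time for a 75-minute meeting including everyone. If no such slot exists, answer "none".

Grace ∩ Arjun: 12:10-13:20, 14:40-15:05.
Grace ∩ Arjun ∩ Dmitri: 12:10-13:20, 14:40-15:05.
Grace ∩ Arjun ∩ Dmitri ∩ Nikolai: 12:10-13:20, 14:40-15:05.
Grace ∩ Arjun ∩ Dmitri ∩ Nikolai ∩ Diego: 12:10-12:30.
Grace ∩ Arjun ∩ Dmitri ∩ Nikolai ∩ Diego ∩ Yara: 12:10-12:30.
No common window is at least 75 minutes long.

none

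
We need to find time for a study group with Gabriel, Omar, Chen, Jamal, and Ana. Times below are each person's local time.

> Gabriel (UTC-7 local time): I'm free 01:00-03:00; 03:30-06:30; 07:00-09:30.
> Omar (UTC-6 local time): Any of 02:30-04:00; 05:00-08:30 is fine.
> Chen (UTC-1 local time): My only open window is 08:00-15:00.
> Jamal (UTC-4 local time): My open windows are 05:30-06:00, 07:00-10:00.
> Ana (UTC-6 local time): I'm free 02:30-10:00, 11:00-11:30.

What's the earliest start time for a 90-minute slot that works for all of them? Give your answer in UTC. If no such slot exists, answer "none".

Gabriel in UTC: 08:00-10:00, 10:30-13:30, 14:00-16:30 (add 7h to convert from UTC-7).
Omar in UTC: 08:30-10:00, 11:00-14:30 (add 6h to convert from UTC-6).
Chen in UTC: 09:00-16:00 (add 1h to convert from UTC-1).
Jamal in UTC: 09:30-10:00, 11:00-14:00 (add 4h to convert from UTC-4).
Ana in UTC: 08:30-16:00, 17:00-17:30 (add 6h to convert from UTC-6).
Gabriel ∩ Omar: 08:30-10:00, 11:00-13:30, 14:00-14:30.
Gabriel ∩ Omar ∩ Chen: 09:00-10:00, 11:00-13:30, 14:00-14:30.
Gabriel ∩ Omar ∩ Chen ∩ Jamal: 09:30-10:00, 11:00-13:30.
Gabriel ∩ Omar ∩ Chen ∩ Jamal ∩ Ana: 09:30-10:00, 11:00-13:30.
So the common availability across everyone is 09:30-10:00, 11:00-13:30.
The first common window of at least 90 minutes is 11:00-13:30, so the earliest start is 11:00.

11:00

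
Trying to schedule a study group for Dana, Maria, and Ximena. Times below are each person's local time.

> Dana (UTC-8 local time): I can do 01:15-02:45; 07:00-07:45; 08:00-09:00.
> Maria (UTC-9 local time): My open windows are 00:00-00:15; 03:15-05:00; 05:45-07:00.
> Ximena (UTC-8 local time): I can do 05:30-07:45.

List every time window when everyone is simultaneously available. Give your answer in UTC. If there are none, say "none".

Dana in UTC: 09:15-10:45, 15:00-15:45, 16:00-17:00 (add 8h to convert from UTC-8).
Maria in UTC: 09:00-09:15, 12:15-14:00, 14:45-16:00 (add 9h to convert from UTC-9).
Ximena in UTC: 13:30-15:45 (add 8h to convert from UTC-8).
Dana ∩ Maria: 15:00-15:45.
Dana ∩ Maria ∩ Ximena: 15:00-15:45.

15:00-15:45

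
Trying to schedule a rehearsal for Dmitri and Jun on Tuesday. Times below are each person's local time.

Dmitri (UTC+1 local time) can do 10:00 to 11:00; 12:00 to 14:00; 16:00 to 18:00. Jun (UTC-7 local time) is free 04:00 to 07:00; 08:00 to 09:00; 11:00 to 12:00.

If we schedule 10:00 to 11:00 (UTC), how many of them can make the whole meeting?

0

Dmitri in UTC: 09:00-10:00, 11:00-13:00, 15:00-17:00 (subtract 1h to convert from UTC+1).
Jun in UTC: 11:00-14:00, 15:00-16:00, 18:00-19:00 (add 7h to convert from UTC-7).
nobody can make the full 10:00-11:00 slot — that's 0.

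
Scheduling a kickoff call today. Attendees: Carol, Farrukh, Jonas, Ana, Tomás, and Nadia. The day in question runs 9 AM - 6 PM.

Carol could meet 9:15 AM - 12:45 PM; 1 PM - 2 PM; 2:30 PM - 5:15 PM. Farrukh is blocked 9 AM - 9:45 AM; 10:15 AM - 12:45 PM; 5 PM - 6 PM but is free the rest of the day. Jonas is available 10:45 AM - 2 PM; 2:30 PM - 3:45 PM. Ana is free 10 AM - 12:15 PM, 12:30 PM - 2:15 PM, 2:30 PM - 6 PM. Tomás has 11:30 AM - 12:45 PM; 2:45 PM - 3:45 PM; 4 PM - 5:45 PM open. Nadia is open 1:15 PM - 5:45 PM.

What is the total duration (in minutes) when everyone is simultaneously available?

Carol free: 09:15-12:45, 13:00-14:00, 14:30-17:15.
Farrukh free: 09:45-10:15, 12:45-17:00 (invert busy blocks within the working day).
Jonas free: 10:45-14:00, 14:30-15:45.
Ana free: 10:00-12:15, 12:30-14:15, 14:30-18:00.
Tomás free: 11:30-12:45, 14:45-15:45, 16:00-17:45.
Nadia free: 13:15-17:45.
Carol ∩ Farrukh: 09:45-10:15, 13:00-14:00, 14:30-17:00.
Carol ∩ Farrukh ∩ Jonas: 13:00-14:00, 14:30-15:45.
Carol ∩ Farrukh ∩ Jonas ∩ Ana: 13:00-14:00, 14:30-15:45.
Carol ∩ Farrukh ∩ Jonas ∩ Ana ∩ Tomás: 14:45-15:45.
Carol ∩ Farrukh ∩ Jonas ∩ Ana ∩ Tomás ∩ Nadia: 14:45-15:45.
That's a single block of 60 minutes.

60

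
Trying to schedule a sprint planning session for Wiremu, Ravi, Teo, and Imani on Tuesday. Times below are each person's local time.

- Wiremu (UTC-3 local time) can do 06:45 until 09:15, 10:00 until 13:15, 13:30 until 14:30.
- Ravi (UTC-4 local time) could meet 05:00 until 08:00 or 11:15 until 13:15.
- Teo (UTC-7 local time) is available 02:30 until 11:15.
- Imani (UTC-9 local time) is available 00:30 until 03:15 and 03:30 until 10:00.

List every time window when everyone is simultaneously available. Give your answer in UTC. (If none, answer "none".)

Wiremu in UTC: 09:45-12:15, 13:00-16:15, 16:30-17:30 (add 3h to convert from UTC-3).
Ravi in UTC: 09:00-12:00, 15:15-17:15 (add 4h to convert from UTC-4).
Teo in UTC: 09:30-18:15 (add 7h to convert from UTC-7).
Imani in UTC: 09:30-12:15, 12:30-19:00 (add 9h to convert from UTC-9).
Wiremu ∩ Ravi: 09:45-12:00, 15:15-16:15, 16:30-17:15.
Wiremu ∩ Ravi ∩ Teo: 09:45-12:00, 15:15-16:15, 16:30-17:15.
Wiremu ∩ Ravi ∩ Teo ∩ Imani: 09:45-12:00, 15:15-16:15, 16:30-17:15.

09:45-12:00, 15:15-16:15, 16:30-17:15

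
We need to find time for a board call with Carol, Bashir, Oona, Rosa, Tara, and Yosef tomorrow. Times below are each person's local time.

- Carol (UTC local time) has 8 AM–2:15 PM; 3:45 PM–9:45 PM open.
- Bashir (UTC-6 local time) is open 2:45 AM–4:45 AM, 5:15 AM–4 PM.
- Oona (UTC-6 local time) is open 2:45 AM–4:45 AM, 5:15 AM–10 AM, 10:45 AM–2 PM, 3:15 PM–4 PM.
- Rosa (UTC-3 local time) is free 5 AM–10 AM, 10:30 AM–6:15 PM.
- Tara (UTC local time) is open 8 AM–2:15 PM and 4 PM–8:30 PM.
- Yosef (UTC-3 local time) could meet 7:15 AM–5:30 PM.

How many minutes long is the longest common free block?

195

Carol in UTC: 08:00-14:15, 15:45-21:45.
Bashir in UTC: 08:45-10:45, 11:15-22:00 (add 6h to convert from UTC-6).
Oona in UTC: 08:45-10:45, 11:15-16:00, 16:45-20:00, 21:15-22:00 (add 6h to convert from UTC-6).
Rosa in UTC: 08:00-13:00, 13:30-21:15 (add 3h to convert from UTC-3).
Tara in UTC: 08:00-14:15, 16:00-20:30.
Yosef in UTC: 10:15-20:30 (add 3h to convert from UTC-3).
Carol ∩ Bashir: 08:45-10:45, 11:15-14:15, 15:45-21:45.
Carol ∩ Bashir ∩ Oona: 08:45-10:45, 11:15-14:15, 15:45-16:00, 16:45-20:00, 21:15-21:45.
Carol ∩ Bashir ∩ Oona ∩ Rosa: 08:45-10:45, 11:15-13:00, 13:30-14:15, 15:45-16:00, 16:45-20:00.
Carol ∩ Bashir ∩ Oona ∩ Rosa ∩ Tara: 08:45-10:45, 11:15-13:00, 13:30-14:15, 16:45-20:00.
Carol ∩ Bashir ∩ Oona ∩ Rosa ∩ Tara ∩ Yosef: 10:15-10:45, 11:15-13:00, 13:30-14:15, 16:45-20:00.
The longest is 16:45-20:00 at 195 minutes.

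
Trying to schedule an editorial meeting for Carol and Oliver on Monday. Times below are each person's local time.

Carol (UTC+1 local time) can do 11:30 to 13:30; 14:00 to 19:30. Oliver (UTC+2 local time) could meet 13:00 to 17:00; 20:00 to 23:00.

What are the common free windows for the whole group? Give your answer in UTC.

Carol in UTC: 10:30-12:30, 13:00-18:30 (subtract 1h to convert from UTC+1).
Oliver in UTC: 11:00-15:00, 18:00-21:00 (subtract 2h to convert from UTC+2).
Carol ∩ Oliver: 11:00-12:30, 13:00-15:00, 18:00-18:30.
Those are the intersection windows.

11:00-12:30, 13:00-15:00, 18:00-18:30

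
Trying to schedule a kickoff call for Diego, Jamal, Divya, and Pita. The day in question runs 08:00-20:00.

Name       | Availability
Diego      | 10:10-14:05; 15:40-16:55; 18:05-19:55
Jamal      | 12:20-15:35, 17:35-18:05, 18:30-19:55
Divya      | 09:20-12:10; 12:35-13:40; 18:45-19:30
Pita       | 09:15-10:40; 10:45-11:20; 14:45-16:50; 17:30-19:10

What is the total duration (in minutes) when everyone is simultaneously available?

25

Diego ∩ Jamal: 12:20-14:05, 18:30-19:55.
Diego ∩ Jamal ∩ Divya: 12:35-13:40, 18:45-19:30.
Diego ∩ Jamal ∩ Divya ∩ Pita: 18:45-19:10.
That's a single block of 25 minutes.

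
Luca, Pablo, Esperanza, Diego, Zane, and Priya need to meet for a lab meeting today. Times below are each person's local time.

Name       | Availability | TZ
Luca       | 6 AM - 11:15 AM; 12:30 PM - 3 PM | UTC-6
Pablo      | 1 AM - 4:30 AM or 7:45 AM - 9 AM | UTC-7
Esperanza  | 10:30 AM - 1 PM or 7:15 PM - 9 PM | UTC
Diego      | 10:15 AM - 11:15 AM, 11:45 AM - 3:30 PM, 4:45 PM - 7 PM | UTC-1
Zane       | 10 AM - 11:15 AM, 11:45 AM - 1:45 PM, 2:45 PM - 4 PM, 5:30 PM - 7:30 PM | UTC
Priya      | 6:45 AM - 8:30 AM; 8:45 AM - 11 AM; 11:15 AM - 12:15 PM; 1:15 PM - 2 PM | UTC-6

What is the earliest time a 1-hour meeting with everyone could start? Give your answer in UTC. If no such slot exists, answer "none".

Luca in UTC: 12:00-17:15, 18:30-21:00 (add 6h to convert from UTC-6).
Pablo in UTC: 08:00-11:30, 14:45-16:00 (add 7h to convert from UTC-7).
Esperanza in UTC: 10:30-13:00, 19:15-21:00.
Diego in UTC: 11:15-12:15, 12:45-16:30, 17:45-20:00 (add 1h to convert from UTC-1).
Zane in UTC: 10:00-11:15, 11:45-13:45, 14:45-16:00, 17:30-19:30.
Priya in UTC: 12:45-14:30, 14:45-17:00, 17:15-18:15, 19:15-20:00 (add 6h to convert from UTC-6).
Luca ∩ Pablo: 14:45-16:00.
Luca ∩ Pablo ∩ Esperanza: ∅.
Luca ∩ Pablo ∩ Esperanza ∩ Diego: ∅.
Luca ∩ Pablo ∩ Esperanza ∩ Diego ∩ Zane: ∅.
Luca ∩ Pablo ∩ Esperanza ∩ Diego ∩ Zane ∩ Priya: ∅.
There is no time when everyone is free.
No common window is at least 60 minutes long.

none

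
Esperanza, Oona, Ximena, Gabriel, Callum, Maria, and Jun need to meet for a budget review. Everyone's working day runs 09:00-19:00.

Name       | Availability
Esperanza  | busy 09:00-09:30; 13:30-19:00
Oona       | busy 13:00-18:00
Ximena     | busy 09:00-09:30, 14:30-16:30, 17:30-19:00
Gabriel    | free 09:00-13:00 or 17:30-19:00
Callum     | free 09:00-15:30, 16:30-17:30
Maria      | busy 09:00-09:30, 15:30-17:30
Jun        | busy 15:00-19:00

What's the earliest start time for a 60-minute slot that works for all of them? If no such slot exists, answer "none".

Esperanza free: 09:30-13:30 (invert busy blocks within the working day).
Oona free: 09:00-13:00, 18:00-19:00 (invert busy blocks within the working day).
Ximena free: 09:30-14:30, 16:30-17:30 (invert busy blocks within the working day).
Gabriel free: 09:00-13:00, 17:30-19:00.
Callum free: 09:00-15:30, 16:30-17:30.
Maria free: 09:30-15:30, 17:30-19:00 (invert busy blocks within the working day).
Jun free: 09:00-15:00 (invert busy blocks within the working day).
Esperanza ∩ Oona: 09:30-13:00.
Esperanza ∩ Oona ∩ Ximena: 09:30-13:00.
Esperanza ∩ Oona ∩ Ximena ∩ Gabriel: 09:30-13:00.
Esperanza ∩ Oona ∩ Ximena ∩ Gabriel ∩ Callum: 09:30-13:00.
Esperanza ∩ Oona ∩ Ximena ∩ Gabriel ∩ Callum ∩ Maria: 09:30-13:00.
Esperanza ∩ Oona ∩ Ximena ∩ Gabriel ∩ Callum ∩ Maria ∩ Jun: 09:30-13:00.
The first common window of at least 60 minutes is 09:30-13:00, so the earliest start is 09:30.

09:30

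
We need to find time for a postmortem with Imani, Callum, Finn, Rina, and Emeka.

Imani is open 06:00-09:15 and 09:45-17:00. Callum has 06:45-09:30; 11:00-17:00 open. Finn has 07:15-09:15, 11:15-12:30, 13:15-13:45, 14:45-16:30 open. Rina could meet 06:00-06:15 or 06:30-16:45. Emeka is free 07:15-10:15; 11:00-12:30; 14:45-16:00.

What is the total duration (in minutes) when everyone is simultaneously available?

Imani ∩ Callum: 06:45-09:15, 11:00-17:00.
Imani ∩ Callum ∩ Finn: 07:15-09:15, 11:15-12:30, 13:15-13:45, 14:45-16:30.
Imani ∩ Callum ∩ Finn ∩ Rina: 07:15-09:15, 11:15-12:30, 13:15-13:45, 14:45-16:30.
Imani ∩ Callum ∩ Finn ∩ Rina ∩ Emeka: 07:15-09:15, 11:15-12:30, 14:45-16:00.
Those are the intersection windows.
Summing the common windows: 120 + 75 + 75 = 270 minutes.

270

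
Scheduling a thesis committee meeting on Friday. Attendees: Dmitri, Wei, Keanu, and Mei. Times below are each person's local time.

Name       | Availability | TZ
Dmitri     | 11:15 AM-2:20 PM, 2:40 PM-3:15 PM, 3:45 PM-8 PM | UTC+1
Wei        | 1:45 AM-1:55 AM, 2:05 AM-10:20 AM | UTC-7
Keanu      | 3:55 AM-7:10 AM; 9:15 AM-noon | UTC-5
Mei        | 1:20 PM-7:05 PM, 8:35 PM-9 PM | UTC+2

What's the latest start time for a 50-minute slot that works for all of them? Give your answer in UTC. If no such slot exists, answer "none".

16:10

Dmitri in UTC: 10:15-13:20, 13:40-14:15, 14:45-19:00 (subtract 1h to convert from UTC+1).
Wei in UTC: 08:45-08:55, 09:05-17:20 (add 7h to convert from UTC-7).
Keanu in UTC: 08:55-12:10, 14:15-17:00 (add 5h to convert from UTC-5).
Mei in UTC: 11:20-17:05, 18:35-19:00 (subtract 2h to convert from UTC+2).
Dmitri ∩ Wei: 10:15-13:20, 13:40-14:15, 14:45-17:20.
Dmitri ∩ Wei ∩ Keanu: 10:15-12:10, 14:45-17:00.
Dmitri ∩ Wei ∩ Keanu ∩ Mei: 11:20-12:10, 14:45-17:00.
Those are the intersection windows.
The last common window of at least 50 minutes is 14:45-17:00; a 50-minute meeting can start as late as 16:10 and still end by 17:00.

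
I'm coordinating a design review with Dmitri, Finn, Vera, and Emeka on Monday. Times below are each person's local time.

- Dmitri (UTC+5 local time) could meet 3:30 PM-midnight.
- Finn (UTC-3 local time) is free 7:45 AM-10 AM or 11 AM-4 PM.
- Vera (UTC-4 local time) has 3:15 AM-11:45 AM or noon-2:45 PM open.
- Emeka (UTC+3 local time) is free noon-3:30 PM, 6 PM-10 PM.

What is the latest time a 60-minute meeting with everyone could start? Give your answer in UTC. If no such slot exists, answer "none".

17:45

Dmitri in UTC: 10:30-19:00 (subtract 5h to convert from UTC+5).
Finn in UTC: 10:45-13:00, 14:00-19:00 (add 3h to convert from UTC-3).
Vera in UTC: 07:15-15:45, 16:00-18:45 (add 4h to convert from UTC-4).
Emeka in UTC: 09:00-12:30, 15:00-19:00 (subtract 3h to convert from UTC+3).
Dmitri ∩ Finn: 10:45-13:00, 14:00-19:00.
Dmitri ∩ Finn ∩ Vera: 10:45-13:00, 14:00-15:45, 16:00-18:45.
Dmitri ∩ Finn ∩ Vera ∩ Emeka: 10:45-12:30, 15:00-15:45, 16:00-18:45.
The last common window of at least 60 minutes is 16:00-18:45; a 60-minute meeting can start as late as 17:45 and still end by 18:45.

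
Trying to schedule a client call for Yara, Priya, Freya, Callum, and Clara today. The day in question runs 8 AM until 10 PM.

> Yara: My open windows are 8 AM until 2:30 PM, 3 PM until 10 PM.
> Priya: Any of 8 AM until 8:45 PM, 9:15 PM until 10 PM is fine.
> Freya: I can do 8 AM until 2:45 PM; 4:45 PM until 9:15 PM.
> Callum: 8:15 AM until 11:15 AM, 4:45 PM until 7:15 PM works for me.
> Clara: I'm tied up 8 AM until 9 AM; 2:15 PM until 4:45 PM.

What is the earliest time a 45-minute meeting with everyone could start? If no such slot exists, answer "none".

Yara free: 08:00-14:30, 15:00-22:00.
Priya free: 08:00-20:45, 21:15-22:00.
Freya free: 08:00-14:45, 16:45-21:15.
Callum free: 08:15-11:15, 16:45-19:15.
Clara free: 09:00-14:15, 16:45-22:00 (invert busy blocks within the working day).
Yara ∩ Priya: 08:00-14:30, 15:00-20:45, 21:15-22:00.
Yara ∩ Priya ∩ Freya: 08:00-14:30, 16:45-20:45.
Yara ∩ Priya ∩ Freya ∩ Callum: 08:15-11:15, 16:45-19:15.
Yara ∩ Priya ∩ Freya ∩ Callum ∩ Clara: 09:00-11:15, 16:45-19:15.
The first common window of at least 45 minutes is 09:00-11:15, so the earliest start is 09:00.

09:00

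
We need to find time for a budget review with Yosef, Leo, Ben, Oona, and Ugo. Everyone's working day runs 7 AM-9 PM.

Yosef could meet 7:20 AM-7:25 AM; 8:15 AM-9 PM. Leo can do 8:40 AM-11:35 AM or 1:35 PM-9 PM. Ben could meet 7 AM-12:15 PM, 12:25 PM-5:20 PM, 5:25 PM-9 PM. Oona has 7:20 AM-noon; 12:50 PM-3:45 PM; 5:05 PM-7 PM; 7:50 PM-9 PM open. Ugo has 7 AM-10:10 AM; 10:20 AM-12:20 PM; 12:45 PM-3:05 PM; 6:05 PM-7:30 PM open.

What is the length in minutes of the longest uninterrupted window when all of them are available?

Yosef ∩ Leo: 08:40-11:35, 13:35-21:00.
Yosef ∩ Leo ∩ Ben: 08:40-11:35, 13:35-17:20, 17:25-21:00.
Yosef ∩ Leo ∩ Ben ∩ Oona: 08:40-11:35, 13:35-15:45, 17:05-17:20, 17:25-19:00, 19:50-21:00.
Yosef ∩ Leo ∩ Ben ∩ Oona ∩ Ugo: 08:40-10:10, 10:20-11:35, 13:35-15:05, 18:05-19:00.
Those are the intersection windows.
The longest is 08:40-10:10 at 90 minutes.

90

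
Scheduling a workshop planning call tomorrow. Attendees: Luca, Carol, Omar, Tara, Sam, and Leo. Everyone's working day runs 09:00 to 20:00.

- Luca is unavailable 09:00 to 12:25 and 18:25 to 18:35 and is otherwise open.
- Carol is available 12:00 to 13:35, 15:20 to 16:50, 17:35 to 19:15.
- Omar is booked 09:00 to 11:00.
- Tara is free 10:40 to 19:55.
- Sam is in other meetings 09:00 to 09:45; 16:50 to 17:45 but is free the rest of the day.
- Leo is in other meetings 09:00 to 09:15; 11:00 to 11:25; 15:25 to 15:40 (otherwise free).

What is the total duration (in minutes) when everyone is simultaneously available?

Luca free: 12:25-18:25, 18:35-20:00 (invert busy blocks within the working day).
Carol free: 12:00-13:35, 15:20-16:50, 17:35-19:15.
Omar free: 11:00-20:00 (invert busy blocks within the working day).
Tara free: 10:40-19:55.
Sam free: 09:45-16:50, 17:45-20:00 (invert busy blocks within the working day).
Leo free: 09:15-11:00, 11:25-15:25, 15:40-20:00 (invert busy blocks within the working day).
Luca ∩ Carol: 12:25-13:35, 15:20-16:50, 17:35-18:25, 18:35-19:15.
Luca ∩ Carol ∩ Omar: 12:25-13:35, 15:20-16:50, 17:35-18:25, 18:35-19:15.
Luca ∩ Carol ∩ Omar ∩ Tara: 12:25-13:35, 15:20-16:50, 17:35-18:25, 18:35-19:15.
Luca ∩ Carol ∩ Omar ∩ Tara ∩ Sam: 12:25-13:35, 15:20-16:50, 17:45-18:25, 18:35-19:15.
Luca ∩ Carol ∩ Omar ∩ Tara ∩ Sam ∩ Leo: 12:25-13:35, 15:20-15:25, 15:40-16:50, 17:45-18:25, 18:35-19:15.
So the common availability across everyone is 12:25-13:35, 15:20-15:25, 15:40-16:50, 17:45-18:25, 18:35-19:15.
Summing the common windows: 70 + 5 + 70 + 40 + 40 = 225 minutes.

225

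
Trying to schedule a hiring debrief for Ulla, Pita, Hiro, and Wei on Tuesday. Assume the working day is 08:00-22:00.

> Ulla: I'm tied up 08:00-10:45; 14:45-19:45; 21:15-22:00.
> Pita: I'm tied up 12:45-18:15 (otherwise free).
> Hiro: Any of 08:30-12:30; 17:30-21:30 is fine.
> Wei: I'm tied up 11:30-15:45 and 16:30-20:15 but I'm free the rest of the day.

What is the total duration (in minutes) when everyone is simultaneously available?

Ulla free: 10:45-14:45, 19:45-21:15 (invert busy blocks within the working day).
Pita free: 08:00-12:45, 18:15-22:00 (invert busy blocks within the working day).
Hiro free: 08:30-12:30, 17:30-21:30.
Wei free: 08:00-11:30, 15:45-16:30, 20:15-22:00 (invert busy blocks within the working day).
Ulla ∩ Pita: 10:45-12:45, 19:45-21:15.
Ulla ∩ Pita ∩ Hiro: 10:45-12:30, 19:45-21:15.
Ulla ∩ Pita ∩ Hiro ∩ Wei: 10:45-11:30, 20:15-21:15.
Summing the common windows: 45 + 60 = 105 minutes.

105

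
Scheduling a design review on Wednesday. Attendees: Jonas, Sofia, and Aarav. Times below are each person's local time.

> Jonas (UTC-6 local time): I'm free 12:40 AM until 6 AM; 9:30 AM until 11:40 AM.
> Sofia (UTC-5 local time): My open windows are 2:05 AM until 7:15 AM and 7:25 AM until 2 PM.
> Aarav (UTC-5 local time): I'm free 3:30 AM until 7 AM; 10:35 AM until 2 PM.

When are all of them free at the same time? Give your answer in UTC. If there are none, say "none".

Jonas in UTC: 06:40-12:00, 15:30-17:40 (add 6h to convert from UTC-6).
Sofia in UTC: 07:05-12:15, 12:25-19:00 (add 5h to convert from UTC-5).
Aarav in UTC: 08:30-12:00, 15:35-19:00 (add 5h to convert from UTC-5).
Jonas ∩ Sofia: 07:05-12:00, 15:30-17:40.
Jonas ∩ Sofia ∩ Aarav: 08:30-12:00, 15:35-17:40.

08:30-12:00, 15:35-17:40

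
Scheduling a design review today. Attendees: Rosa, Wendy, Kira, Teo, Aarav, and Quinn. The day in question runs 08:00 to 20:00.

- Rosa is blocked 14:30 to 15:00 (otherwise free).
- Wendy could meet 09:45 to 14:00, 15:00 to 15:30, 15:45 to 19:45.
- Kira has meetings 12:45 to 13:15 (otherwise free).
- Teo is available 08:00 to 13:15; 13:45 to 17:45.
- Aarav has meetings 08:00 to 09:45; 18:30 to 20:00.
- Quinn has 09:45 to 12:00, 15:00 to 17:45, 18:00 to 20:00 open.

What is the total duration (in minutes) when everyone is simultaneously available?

285

Rosa free: 08:00-14:30, 15:00-20:00 (invert busy blocks within the working day).
Wendy free: 09:45-14:00, 15:00-15:30, 15:45-19:45.
Kira free: 08:00-12:45, 13:15-20:00 (invert busy blocks within the working day).
Teo free: 08:00-13:15, 13:45-17:45.
Aarav free: 09:45-18:30 (invert busy blocks within the working day).
Quinn free: 09:45-12:00, 15:00-17:45, 18:00-20:00.
Rosa ∩ Wendy: 09:45-14:00, 15:00-15:30, 15:45-19:45.
Rosa ∩ Wendy ∩ Kira: 09:45-12:45, 13:15-14:00, 15:00-15:30, 15:45-19:45.
Rosa ∩ Wendy ∩ Kira ∩ Teo: 09:45-12:45, 13:45-14:00, 15:00-15:30, 15:45-17:45.
Rosa ∩ Wendy ∩ Kira ∩ Teo ∩ Aarav: 09:45-12:45, 13:45-14:00, 15:00-15:30, 15:45-17:45.
Rosa ∩ Wendy ∩ Kira ∩ Teo ∩ Aarav ∩ Quinn: 09:45-12:00, 15:00-15:30, 15:45-17:45.
Those are the intersection windows.
Summing the common windows: 135 + 30 + 120 = 285 minutes.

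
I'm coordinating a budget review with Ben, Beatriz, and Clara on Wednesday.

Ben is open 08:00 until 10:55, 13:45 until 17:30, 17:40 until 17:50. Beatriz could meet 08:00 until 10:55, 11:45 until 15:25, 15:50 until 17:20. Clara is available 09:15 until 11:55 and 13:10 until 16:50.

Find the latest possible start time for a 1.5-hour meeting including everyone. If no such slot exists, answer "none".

13:55

Ben ∩ Beatriz: 08:00-10:55, 13:45-15:25, 15:50-17:20.
Ben ∩ Beatriz ∩ Clara: 09:15-10:55, 13:45-15:25, 15:50-16:50.
So the common availability across everyone is 09:15-10:55, 13:45-15:25, 15:50-16:50.
The last common window of at least 90 minutes is 13:45-15:25; a 90-minute meeting can start as late as 13:55 and still end by 15:25.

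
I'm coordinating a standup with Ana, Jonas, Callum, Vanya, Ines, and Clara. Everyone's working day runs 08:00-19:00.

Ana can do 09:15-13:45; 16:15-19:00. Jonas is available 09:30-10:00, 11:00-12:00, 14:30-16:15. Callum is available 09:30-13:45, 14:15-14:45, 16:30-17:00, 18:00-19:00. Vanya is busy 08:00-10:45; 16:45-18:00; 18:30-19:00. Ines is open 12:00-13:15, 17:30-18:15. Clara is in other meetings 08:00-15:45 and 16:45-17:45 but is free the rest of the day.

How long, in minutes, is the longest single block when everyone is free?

0

Ana free: 09:15-13:45, 16:15-19:00.
Jonas free: 09:30-10:00, 11:00-12:00, 14:30-16:15.
Callum free: 09:30-13:45, 14:15-14:45, 16:30-17:00, 18:00-19:00.
Vanya free: 10:45-16:45, 18:00-18:30 (invert busy blocks within the working day).
Ines free: 12:00-13:15, 17:30-18:15.
Clara free: 15:45-16:45, 17:45-19:00 (invert busy blocks within the working day).
Ana ∩ Jonas: 09:30-10:00, 11:00-12:00.
Ana ∩ Jonas ∩ Callum: 09:30-10:00, 11:00-12:00.
Ana ∩ Jonas ∩ Callum ∩ Vanya: 11:00-12:00.
Ana ∩ Jonas ∩ Callum ∩ Vanya ∩ Ines: ∅.
Ana ∩ Jonas ∩ Callum ∩ Vanya ∩ Ines ∩ Clara: ∅.
There is no time when everyone is free.
No common window exists, so the longest block is 0 minutes.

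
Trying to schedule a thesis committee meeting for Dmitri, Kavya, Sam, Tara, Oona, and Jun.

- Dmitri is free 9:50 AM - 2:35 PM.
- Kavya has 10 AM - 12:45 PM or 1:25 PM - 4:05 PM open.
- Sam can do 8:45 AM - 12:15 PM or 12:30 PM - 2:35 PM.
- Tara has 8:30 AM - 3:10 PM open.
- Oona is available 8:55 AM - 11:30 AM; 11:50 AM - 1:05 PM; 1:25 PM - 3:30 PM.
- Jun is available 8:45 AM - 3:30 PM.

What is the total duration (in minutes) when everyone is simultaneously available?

200

Dmitri ∩ Kavya: 10:00-12:45, 13:25-14:35.
Dmitri ∩ Kavya ∩ Sam: 10:00-12:15, 12:30-12:45, 13:25-14:35.
Dmitri ∩ Kavya ∩ Sam ∩ Tara: 10:00-12:15, 12:30-12:45, 13:25-14:35.
Dmitri ∩ Kavya ∩ Sam ∩ Tara ∩ Oona: 10:00-11:30, 11:50-12:15, 12:30-12:45, 13:25-14:35.
Dmitri ∩ Kavya ∩ Sam ∩ Tara ∩ Oona ∩ Jun: 10:00-11:30, 11:50-12:15, 12:30-12:45, 13:25-14:35.
So the common availability across everyone is 10:00-11:30, 11:50-12:15, 12:30-12:45, 13:25-14:35.
Summing the common windows: 90 + 25 + 15 + 70 = 200 minutes.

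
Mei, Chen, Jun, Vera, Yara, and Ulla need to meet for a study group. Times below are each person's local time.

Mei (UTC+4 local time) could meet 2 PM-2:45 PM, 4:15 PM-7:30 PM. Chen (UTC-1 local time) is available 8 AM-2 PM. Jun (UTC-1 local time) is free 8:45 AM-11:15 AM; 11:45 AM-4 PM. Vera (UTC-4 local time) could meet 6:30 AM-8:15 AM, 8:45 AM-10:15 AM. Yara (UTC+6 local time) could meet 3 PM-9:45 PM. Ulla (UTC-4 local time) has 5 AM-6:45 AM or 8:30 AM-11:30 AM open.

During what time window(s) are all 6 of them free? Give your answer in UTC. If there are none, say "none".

10:30-10:45, 12:45-14:15

Mei in UTC: 10:00-10:45, 12:15-15:30 (subtract 4h to convert from UTC+4).
Chen in UTC: 09:00-15:00 (add 1h to convert from UTC-1).
Jun in UTC: 09:45-12:15, 12:45-17:00 (add 1h to convert from UTC-1).
Vera in UTC: 10:30-12:15, 12:45-14:15 (add 4h to convert from UTC-4).
Yara in UTC: 09:00-15:45 (subtract 6h to convert from UTC+6).
Ulla in UTC: 09:00-10:45, 12:30-15:30 (add 4h to convert from UTC-4).
Mei ∩ Chen: 10:00-10:45, 12:15-15:00.
Mei ∩ Chen ∩ Jun: 10:00-10:45, 12:45-15:00.
Mei ∩ Chen ∩ Jun ∩ Vera: 10:30-10:45, 12:45-14:15.
Mei ∩ Chen ∩ Jun ∩ Vera ∩ Yara: 10:30-10:45, 12:45-14:15.
Mei ∩ Chen ∩ Jun ∩ Vera ∩ Yara ∩ Ulla: 10:30-10:45, 12:45-14:15.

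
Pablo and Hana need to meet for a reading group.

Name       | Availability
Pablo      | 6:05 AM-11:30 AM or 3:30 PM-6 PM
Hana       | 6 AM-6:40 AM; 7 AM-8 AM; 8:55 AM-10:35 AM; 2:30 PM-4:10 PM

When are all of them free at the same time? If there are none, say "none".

06:05-06:40, 07:00-08:00, 08:55-10:35, 15:30-16:10

Pablo ∩ Hana: 06:05-06:40, 07:00-08:00, 08:55-10:35, 15:30-16:10.
So the common availability across everyone is 06:05-06:40, 07:00-08:00, 08:55-10:35, 15:30-16:10.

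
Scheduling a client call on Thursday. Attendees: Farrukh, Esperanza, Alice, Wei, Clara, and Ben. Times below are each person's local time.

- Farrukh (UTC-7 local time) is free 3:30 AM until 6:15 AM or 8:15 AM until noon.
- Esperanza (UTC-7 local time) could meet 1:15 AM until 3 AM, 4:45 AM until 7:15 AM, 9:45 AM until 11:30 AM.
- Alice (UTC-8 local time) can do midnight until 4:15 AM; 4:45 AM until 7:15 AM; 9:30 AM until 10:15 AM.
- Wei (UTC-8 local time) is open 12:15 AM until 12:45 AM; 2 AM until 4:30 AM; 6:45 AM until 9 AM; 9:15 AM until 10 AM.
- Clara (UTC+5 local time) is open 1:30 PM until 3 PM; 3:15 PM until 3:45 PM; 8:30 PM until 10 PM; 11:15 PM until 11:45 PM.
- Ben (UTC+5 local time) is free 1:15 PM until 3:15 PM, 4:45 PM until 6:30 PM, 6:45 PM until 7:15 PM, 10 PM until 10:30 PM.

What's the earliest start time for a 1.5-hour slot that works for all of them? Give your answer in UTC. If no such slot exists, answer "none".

none

Farrukh in UTC: 10:30-13:15, 15:15-19:00 (add 7h to convert from UTC-7).
Esperanza in UTC: 08:15-10:00, 11:45-14:15, 16:45-18:30 (add 7h to convert from UTC-7).
Alice in UTC: 08:00-12:15, 12:45-15:15, 17:30-18:15 (add 8h to convert from UTC-8).
Wei in UTC: 08:15-08:45, 10:00-12:30, 14:45-17:00, 17:15-18:00 (add 8h to convert from UTC-8).
Clara in UTC: 08:30-10:00, 10:15-10:45, 15:30-17:00, 18:15-18:45 (subtract 5h to convert from UTC+5).
Ben in UTC: 08:15-10:15, 11:45-13:30, 13:45-14:15, 17:00-17:30 (subtract 5h to convert from UTC+5).
Farrukh ∩ Esperanza: 11:45-13:15, 16:45-18:30.
Farrukh ∩ Esperanza ∩ Alice: 11:45-12:15, 12:45-13:15, 17:30-18:15.
Farrukh ∩ Esperanza ∩ Alice ∩ Wei: 11:45-12:15, 17:30-18:00.
Farrukh ∩ Esperanza ∩ Alice ∩ Wei ∩ Clara: ∅.
Farrukh ∩ Esperanza ∩ Alice ∩ Wei ∩ Clara ∩ Ben: ∅.
There is no time when everyone is free.
No common window is at least 90 minutes long.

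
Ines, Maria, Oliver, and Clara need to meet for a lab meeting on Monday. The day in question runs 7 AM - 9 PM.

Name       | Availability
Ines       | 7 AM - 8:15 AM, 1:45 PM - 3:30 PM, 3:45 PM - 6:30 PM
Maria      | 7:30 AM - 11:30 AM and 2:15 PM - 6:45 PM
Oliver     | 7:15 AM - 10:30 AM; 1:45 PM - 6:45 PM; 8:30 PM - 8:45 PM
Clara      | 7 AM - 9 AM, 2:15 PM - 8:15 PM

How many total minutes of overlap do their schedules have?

285

Ines ∩ Maria: 07:30-08:15, 14:15-15:30, 15:45-18:30.
Ines ∩ Maria ∩ Oliver: 07:30-08:15, 14:15-15:30, 15:45-18:30.
Ines ∩ Maria ∩ Oliver ∩ Clara: 07:30-08:15, 14:15-15:30, 15:45-18:30.
Summing the common windows: 45 + 75 + 165 = 285 minutes.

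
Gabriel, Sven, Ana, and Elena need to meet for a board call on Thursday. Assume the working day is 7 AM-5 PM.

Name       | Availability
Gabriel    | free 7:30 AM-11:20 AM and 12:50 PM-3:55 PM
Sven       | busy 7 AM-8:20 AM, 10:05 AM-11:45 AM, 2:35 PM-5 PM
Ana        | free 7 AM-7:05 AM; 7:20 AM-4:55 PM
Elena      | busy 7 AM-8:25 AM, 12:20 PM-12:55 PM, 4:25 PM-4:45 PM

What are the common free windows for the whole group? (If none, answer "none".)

Gabriel free: 07:30-11:20, 12:50-15:55.
Sven free: 08:20-10:05, 11:45-14:35 (invert busy blocks within the working day).
Ana free: 07:00-07:05, 07:20-16:55.
Elena free: 08:25-12:20, 12:55-16:25, 16:45-17:00 (invert busy blocks within the working day).
Gabriel ∩ Sven: 08:20-10:05, 12:50-14:35.
Gabriel ∩ Sven ∩ Ana: 08:20-10:05, 12:50-14:35.
Gabriel ∩ Sven ∩ Ana ∩ Elena: 08:25-10:05, 12:55-14:35.

08:25-10:05, 12:55-14:35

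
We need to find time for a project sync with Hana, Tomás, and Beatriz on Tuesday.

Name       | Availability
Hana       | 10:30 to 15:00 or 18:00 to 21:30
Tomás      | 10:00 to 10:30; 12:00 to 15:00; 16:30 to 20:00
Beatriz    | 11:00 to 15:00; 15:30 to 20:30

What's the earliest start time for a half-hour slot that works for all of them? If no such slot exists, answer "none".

Hana ∩ Tomás: 12:00-15:00, 18:00-20:00.
Hana ∩ Tomás ∩ Beatriz: 12:00-15:00, 18:00-20:00.
Those are the intersection windows.
The first common window of at least 30 minutes is 12:00-15:00, so the earliest start is 12:00.

12:00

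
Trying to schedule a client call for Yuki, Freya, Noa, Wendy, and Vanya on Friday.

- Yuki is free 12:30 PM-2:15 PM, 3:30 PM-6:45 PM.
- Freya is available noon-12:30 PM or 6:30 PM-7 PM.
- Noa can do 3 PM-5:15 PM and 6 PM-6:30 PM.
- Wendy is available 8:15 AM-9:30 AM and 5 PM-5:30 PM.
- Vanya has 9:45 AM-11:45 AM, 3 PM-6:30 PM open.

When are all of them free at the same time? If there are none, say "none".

Yuki ∩ Freya: 18:30-18:45.
Yuki ∩ Freya ∩ Noa: ∅.
Yuki ∩ Freya ∩ Noa ∩ Wendy: ∅.
Yuki ∩ Freya ∩ Noa ∩ Wendy ∩ Vanya: ∅.
There is no time when everyone is free.

none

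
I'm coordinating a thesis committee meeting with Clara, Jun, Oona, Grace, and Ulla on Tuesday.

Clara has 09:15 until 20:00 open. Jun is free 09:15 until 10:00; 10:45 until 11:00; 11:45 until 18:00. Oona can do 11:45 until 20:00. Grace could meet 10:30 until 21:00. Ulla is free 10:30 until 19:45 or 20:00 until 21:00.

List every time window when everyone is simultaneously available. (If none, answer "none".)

Clara ∩ Jun: 09:15-10:00, 10:45-11:00, 11:45-18:00.
Clara ∩ Jun ∩ Oona: 11:45-18:00.
Clara ∩ Jun ∩ Oona ∩ Grace: 11:45-18:00.
Clara ∩ Jun ∩ Oona ∩ Grace ∩ Ulla: 11:45-18:00.

11:45-18:00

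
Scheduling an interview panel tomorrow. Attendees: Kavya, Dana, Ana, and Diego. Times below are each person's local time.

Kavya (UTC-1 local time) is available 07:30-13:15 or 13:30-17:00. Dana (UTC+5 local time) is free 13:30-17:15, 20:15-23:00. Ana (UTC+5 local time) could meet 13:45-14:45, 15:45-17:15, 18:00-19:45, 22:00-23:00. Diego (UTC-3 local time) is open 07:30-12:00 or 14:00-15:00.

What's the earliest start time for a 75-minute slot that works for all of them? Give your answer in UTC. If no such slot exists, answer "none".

10:45

Kavya in UTC: 08:30-14:15, 14:30-18:00 (add 1h to convert from UTC-1).
Dana in UTC: 08:30-12:15, 15:15-18:00 (subtract 5h to convert from UTC+5).
Ana in UTC: 08:45-09:45, 10:45-12:15, 13:00-14:45, 17:00-18:00 (subtract 5h to convert from UTC+5).
Diego in UTC: 10:30-15:00, 17:00-18:00 (add 3h to convert from UTC-3).
Kavya ∩ Dana: 08:30-12:15, 15:15-18:00.
Kavya ∩ Dana ∩ Ana: 08:45-09:45, 10:45-12:15, 17:00-18:00.
Kavya ∩ Dana ∩ Ana ∩ Diego: 10:45-12:15, 17:00-18:00.
Those are the intersection windows.
The first common window of at least 75 minutes is 10:45-12:15, so the earliest start is 10:45.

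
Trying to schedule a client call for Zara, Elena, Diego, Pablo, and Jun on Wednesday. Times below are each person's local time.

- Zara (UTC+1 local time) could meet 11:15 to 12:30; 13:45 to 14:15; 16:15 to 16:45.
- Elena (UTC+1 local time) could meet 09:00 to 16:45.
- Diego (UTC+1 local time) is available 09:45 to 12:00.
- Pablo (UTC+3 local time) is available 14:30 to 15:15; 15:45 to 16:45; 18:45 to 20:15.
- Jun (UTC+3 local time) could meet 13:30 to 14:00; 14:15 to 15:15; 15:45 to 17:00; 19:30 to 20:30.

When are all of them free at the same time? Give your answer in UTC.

Zara in UTC: 10:15-11:30, 12:45-13:15, 15:15-15:45 (subtract 1h to convert from UTC+1).
Elena in UTC: 08:00-15:45 (subtract 1h to convert from UTC+1).
Diego in UTC: 08:45-11:00 (subtract 1h to convert from UTC+1).
Pablo in UTC: 11:30-12:15, 12:45-13:45, 15:45-17:15 (subtract 3h to convert from UTC+3).
Jun in UTC: 10:30-11:00, 11:15-12:15, 12:45-14:00, 16:30-17:30 (subtract 3h to convert from UTC+3).
Zara ∩ Elena: 10:15-11:30, 12:45-13:15, 15:15-15:45.
Zara ∩ Elena ∩ Diego: 10:15-11:00.
Zara ∩ Elena ∩ Diego ∩ Pablo: ∅.
Zara ∩ Elena ∩ Diego ∩ Pablo ∩ Jun: ∅.
There is no time when everyone is free.

none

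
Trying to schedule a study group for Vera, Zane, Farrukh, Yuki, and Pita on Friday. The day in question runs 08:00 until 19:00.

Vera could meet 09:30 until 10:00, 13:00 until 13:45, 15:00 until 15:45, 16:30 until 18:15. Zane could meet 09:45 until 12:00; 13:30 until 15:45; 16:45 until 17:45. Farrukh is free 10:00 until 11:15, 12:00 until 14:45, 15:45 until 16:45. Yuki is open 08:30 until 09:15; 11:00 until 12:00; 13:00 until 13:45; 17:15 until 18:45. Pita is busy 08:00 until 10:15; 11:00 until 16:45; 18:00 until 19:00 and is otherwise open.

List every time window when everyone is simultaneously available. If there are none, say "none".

none

Vera free: 09:30-10:00, 13:00-13:45, 15:00-15:45, 16:30-18:15.
Zane free: 09:45-12:00, 13:30-15:45, 16:45-17:45.
Farrukh free: 10:00-11:15, 12:00-14:45, 15:45-16:45.
Yuki free: 08:30-09:15, 11:00-12:00, 13:00-13:45, 17:15-18:45.
Pita free: 10:15-11:00, 16:45-18:00 (invert busy blocks within the working day).
Vera ∩ Zane: 09:45-10:00, 13:30-13:45, 15:00-15:45, 16:45-17:45.
Vera ∩ Zane ∩ Farrukh: 13:30-13:45.
Vera ∩ Zane ∩ Farrukh ∩ Yuki: 13:30-13:45.
Vera ∩ Zane ∩ Farrukh ∩ Yuki ∩ Pita: ∅.
There is no time when everyone is free.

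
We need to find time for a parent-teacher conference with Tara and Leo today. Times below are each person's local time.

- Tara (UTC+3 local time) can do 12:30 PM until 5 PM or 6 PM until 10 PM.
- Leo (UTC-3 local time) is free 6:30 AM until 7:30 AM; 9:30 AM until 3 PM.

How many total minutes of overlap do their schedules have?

Tara in UTC: 09:30-14:00, 15:00-19:00 (subtract 3h to convert from UTC+3).
Leo in UTC: 09:30-10:30, 12:30-18:00 (add 3h to convert from UTC-3).
Tara ∩ Leo: 09:30-10:30, 12:30-14:00, 15:00-18:00.
Those are the intersection windows.
Summing the common windows: 60 + 90 + 180 = 330 minutes.

330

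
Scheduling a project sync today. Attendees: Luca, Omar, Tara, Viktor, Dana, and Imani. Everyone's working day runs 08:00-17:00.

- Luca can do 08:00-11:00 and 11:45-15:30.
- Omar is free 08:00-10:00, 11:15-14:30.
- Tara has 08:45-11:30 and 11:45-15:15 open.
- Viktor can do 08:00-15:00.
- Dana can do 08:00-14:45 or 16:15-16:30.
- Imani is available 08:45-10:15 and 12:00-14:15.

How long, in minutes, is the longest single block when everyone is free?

Luca ∩ Omar: 08:00-10:00, 11:45-14:30.
Luca ∩ Omar ∩ Tara: 08:45-10:00, 11:45-14:30.
Luca ∩ Omar ∩ Tara ∩ Viktor: 08:45-10:00, 11:45-14:30.
Luca ∩ Omar ∩ Tara ∩ Viktor ∩ Dana: 08:45-10:00, 11:45-14:30.
Luca ∩ Omar ∩ Tara ∩ Viktor ∩ Dana ∩ Imani: 08:45-10:00, 12:00-14:15.
Those are the intersection windows.
The longest is 12:00-14:15 at 135 minutes.

135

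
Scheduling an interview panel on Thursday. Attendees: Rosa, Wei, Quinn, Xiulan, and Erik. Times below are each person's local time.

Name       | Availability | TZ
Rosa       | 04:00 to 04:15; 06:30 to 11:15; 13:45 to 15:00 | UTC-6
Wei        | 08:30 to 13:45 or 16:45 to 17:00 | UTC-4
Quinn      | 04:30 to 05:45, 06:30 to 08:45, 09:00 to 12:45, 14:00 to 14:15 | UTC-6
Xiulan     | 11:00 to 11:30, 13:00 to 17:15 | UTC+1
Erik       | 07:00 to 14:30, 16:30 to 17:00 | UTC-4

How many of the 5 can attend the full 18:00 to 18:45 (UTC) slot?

Rosa in UTC: 10:00-10:15, 12:30-17:15, 19:45-21:00 (add 6h to convert from UTC-6).
Wei in UTC: 12:30-17:45, 20:45-21:00 (add 4h to convert from UTC-4).
Quinn in UTC: 10:30-11:45, 12:30-14:45, 15:00-18:45, 20:00-20:15 (add 6h to convert from UTC-6).
Xiulan in UTC: 10:00-10:30, 12:00-16:15 (subtract 1h to convert from UTC+1).
Erik in UTC: 11:00-18:30, 20:30-21:00 (add 4h to convert from UTC-4).
Quinn can make the full 18:00-18:45 slot — that's 1.

1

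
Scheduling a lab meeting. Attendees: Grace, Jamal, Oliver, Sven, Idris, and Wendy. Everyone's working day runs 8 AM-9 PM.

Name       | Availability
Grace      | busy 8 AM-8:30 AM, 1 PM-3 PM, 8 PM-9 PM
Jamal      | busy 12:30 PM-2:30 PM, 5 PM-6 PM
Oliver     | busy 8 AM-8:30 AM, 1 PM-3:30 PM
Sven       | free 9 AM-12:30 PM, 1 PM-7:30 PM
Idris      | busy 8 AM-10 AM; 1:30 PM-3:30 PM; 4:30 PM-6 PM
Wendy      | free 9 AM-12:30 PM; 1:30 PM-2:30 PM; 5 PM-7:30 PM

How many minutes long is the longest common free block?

150

Grace free: 08:30-13:00, 15:00-20:00 (invert busy blocks within the working day).
Jamal free: 08:00-12:30, 14:30-17:00, 18:00-21:00 (invert busy blocks within the working day).
Oliver free: 08:30-13:00, 15:30-21:00 (invert busy blocks within the working day).
Sven free: 09:00-12:30, 13:00-19:30.
Idris free: 10:00-13:30, 15:30-16:30, 18:00-21:00 (invert busy blocks within the working day).
Wendy free: 09:00-12:30, 13:30-14:30, 17:00-19:30.
Grace ∩ Jamal: 08:30-12:30, 15:00-17:00, 18:00-20:00.
Grace ∩ Jamal ∩ Oliver: 08:30-12:30, 15:30-17:00, 18:00-20:00.
Grace ∩ Jamal ∩ Oliver ∩ Sven: 09:00-12:30, 15:30-17:00, 18:00-19:30.
Grace ∩ Jamal ∩ Oliver ∩ Sven ∩ Idris: 10:00-12:30, 15:30-16:30, 18:00-19:30.
Grace ∩ Jamal ∩ Oliver ∩ Sven ∩ Idris ∩ Wendy: 10:00-12:30, 18:00-19:30.
The longest is 10:00-12:30 at 150 minutes.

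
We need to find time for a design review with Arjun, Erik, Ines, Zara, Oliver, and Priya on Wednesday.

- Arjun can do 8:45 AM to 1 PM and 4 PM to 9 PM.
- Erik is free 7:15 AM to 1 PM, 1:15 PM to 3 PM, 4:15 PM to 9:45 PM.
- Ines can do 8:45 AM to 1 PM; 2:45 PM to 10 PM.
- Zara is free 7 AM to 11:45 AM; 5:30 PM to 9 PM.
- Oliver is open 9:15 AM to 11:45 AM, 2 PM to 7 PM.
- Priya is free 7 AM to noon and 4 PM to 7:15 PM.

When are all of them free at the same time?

Arjun ∩ Erik: 08:45-13:00, 16:15-21:00.
Arjun ∩ Erik ∩ Ines: 08:45-13:00, 16:15-21:00.
Arjun ∩ Erik ∩ Ines ∩ Zara: 08:45-11:45, 17:30-21:00.
Arjun ∩ Erik ∩ Ines ∩ Zara ∩ Oliver: 09:15-11:45, 17:30-19:00.
Arjun ∩ Erik ∩ Ines ∩ Zara ∩ Oliver ∩ Priya: 09:15-11:45, 17:30-19:00.
So the common availability across everyone is 09:15-11:45, 17:30-19:00.

09:15-11:45, 17:30-19:00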